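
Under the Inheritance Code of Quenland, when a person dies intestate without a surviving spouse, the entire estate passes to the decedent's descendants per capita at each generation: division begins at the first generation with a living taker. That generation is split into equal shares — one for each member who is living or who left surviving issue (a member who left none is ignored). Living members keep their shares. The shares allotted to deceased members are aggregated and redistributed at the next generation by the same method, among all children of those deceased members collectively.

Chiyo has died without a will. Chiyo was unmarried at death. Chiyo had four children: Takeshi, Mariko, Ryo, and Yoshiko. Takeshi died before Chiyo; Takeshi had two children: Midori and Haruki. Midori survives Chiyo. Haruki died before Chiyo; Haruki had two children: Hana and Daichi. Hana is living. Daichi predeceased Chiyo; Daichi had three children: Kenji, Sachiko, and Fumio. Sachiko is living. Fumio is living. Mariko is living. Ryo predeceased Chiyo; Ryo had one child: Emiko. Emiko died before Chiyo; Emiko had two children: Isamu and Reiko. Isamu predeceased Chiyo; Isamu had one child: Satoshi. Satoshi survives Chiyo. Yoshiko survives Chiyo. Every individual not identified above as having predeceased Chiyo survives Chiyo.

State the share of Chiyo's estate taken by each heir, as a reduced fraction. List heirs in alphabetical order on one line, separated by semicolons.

There is no surviving spouse, so the entire estate passes to Chiyo's descendants per capita at each generation.
At generation 1 (Takeshi, Mariko, Ryo, Yoshiko) there are 4 shares of (1)/4 = 1/4 each.
Living: Mariko and Yoshiko — each takes 1/4.
Deceased: Takeshi and Ryo. Their combined 1/2 is pooled and carried to generation 2.
At generation 2 (Midori, Haruki, Emiko) there are 3 shares of (1/2)/3 = 1/6 each.
Living: Midori — each takes 1/6.
Deceased: Haruki and Emiko. Their combined 1/3 is pooled and carried to generation 3.
At generation 3 (Hana, Daichi, Isamu, Reiko) there are 4 shares of (1/3)/4 = 1/12 each.
Living: Hana and Reiko — each takes 1/12.
Deceased: Daichi and Isamu. Their combined 1/6 is pooled and carried to generation 4.
At generation 4 (Kenji, Sachiko, Fumio, Satoshi) there are 4 shares of (1/6)/4 = 1/24 each.
Living: Kenji, Sachiko, Fumio, and Satoshi — each takes 1/24.

Fumio 1/24; Hana 1/12; Kenji 1/24; Mariko 1/4; Midori 1/6; Reiko 1/12; Sachiko 1/24; Satoshi 1/24; Yoshiko 1/4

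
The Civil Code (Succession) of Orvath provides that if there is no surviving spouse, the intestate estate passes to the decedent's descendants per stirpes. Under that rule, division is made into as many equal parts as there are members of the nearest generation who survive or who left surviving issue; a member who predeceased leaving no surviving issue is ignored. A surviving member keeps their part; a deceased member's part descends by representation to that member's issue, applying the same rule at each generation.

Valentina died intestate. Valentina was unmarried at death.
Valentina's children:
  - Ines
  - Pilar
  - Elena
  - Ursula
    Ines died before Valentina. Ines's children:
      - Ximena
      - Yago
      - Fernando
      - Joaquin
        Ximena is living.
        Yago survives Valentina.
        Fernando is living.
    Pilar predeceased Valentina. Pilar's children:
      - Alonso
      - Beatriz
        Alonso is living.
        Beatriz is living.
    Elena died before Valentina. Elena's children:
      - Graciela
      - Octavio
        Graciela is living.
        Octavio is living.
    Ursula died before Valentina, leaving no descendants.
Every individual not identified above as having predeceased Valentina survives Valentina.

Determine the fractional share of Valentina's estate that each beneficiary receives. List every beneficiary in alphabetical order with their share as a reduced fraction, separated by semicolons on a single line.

There is no surviving spouse, so the entire estate passes to Valentina's descendants per stirpes.
Ursula left no surviving issue, so that branch lapses and is disregarded.
The estate is divided into 3 equal shares of 1/3 among Ines, Pilar, Elena.
Ines predeceased; the 1/3 allotted to Ines's branch passes to Ines's issue by representation.
The 1/3 is divided into 4 equal shares of 1/12 among Ximena, Yago, Fernando, Joaquin.
Ximena is living and takes 1/12.
Yago is living and takes 1/12.
Fernando is living and takes 1/12.
Joaquin is living and takes 1/12.
Pilar predeceased; the 1/3 allotted to Pilar's branch passes to Pilar's issue by representation.
The 1/3 is divided into 2 equal shares of 1/6 among Alonso, Beatriz.
Alonso is living and takes 1/6.
Beatriz is living and takes 1/6.
Elena predeceased; the 1/3 allotted to Elena's branch passes to Elena's issue by representation.
The 1/3 is divided into 2 equal shares of 1/6 among Graciela, Octavio.
Graciela is living and takes 1/6.
Octavio is living and takes 1/6.

Alonso 1/6; Beatriz 1/6; Fernando 1/12; Graciela 1/6; Joaquin 1/12; Octavio 1/6; Ximena 1/12; Yago 1/12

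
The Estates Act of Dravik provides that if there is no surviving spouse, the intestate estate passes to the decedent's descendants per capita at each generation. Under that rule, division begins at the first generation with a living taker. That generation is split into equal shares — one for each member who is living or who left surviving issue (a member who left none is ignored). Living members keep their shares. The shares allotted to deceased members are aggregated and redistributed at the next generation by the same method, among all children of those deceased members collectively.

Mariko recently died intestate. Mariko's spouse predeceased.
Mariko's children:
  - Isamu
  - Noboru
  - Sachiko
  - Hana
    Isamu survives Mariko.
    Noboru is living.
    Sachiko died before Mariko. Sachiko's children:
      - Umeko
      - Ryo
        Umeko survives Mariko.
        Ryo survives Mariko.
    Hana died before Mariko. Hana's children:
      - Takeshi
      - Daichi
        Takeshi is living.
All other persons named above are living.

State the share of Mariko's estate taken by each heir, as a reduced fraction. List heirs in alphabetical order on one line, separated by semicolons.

There is no surviving spouse, so the entire estate passes to Mariko's descendants per capita at each generation.
At generation 1 (Isamu, Noboru, Sachiko, Hana) there are 4 shares of (1)/4 = 1/4 each.
Living: Isamu and Noboru — each takes 1/4.
Deceased: Sachiko and Hana. Their combined 1/2 is pooled and carried to generation 2.
At generation 2 (Umeko, Ryo, Takeshi, Daichi) there are 4 shares of (1/2)/4 = 1/8 each.
Living: Umeko, Ryo, Takeshi, and Daichi — each takes 1/8.

Daichi 1/8; Isamu 1/4; Noboru 1/4; Ryo 1/8; Takeshi 1/8; Umeko 1/8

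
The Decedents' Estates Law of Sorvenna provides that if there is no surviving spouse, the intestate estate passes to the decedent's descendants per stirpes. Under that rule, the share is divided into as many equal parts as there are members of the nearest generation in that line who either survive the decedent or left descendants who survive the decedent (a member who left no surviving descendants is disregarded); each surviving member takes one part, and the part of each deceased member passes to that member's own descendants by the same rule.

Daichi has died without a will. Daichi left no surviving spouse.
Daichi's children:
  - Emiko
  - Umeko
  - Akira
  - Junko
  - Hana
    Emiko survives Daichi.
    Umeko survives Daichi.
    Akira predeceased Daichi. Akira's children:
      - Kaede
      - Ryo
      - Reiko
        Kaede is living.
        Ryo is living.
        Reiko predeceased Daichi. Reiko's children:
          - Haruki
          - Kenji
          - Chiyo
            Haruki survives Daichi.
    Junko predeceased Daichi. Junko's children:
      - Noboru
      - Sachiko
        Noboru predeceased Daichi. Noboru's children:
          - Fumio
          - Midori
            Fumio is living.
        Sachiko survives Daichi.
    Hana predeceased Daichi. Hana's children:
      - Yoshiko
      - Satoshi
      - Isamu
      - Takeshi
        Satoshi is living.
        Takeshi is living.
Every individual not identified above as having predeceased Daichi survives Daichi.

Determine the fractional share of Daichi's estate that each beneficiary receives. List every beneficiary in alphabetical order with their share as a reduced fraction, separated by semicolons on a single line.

There is no surviving spouse, so the entire estate passes to Daichi's descendants per stirpes.
The estate is divided into 5 equal shares of 1/5 among Emiko, Umeko, Akira, Junko, Hana.
Emiko is living and takes 1/5.
Umeko is living and takes 1/5.
Akira predeceased; the 1/5 allotted to Akira's branch passes to Akira's issue by representation.
The 1/5 is divided into 3 equal shares of 1/15 among Kaede, Ryo, Reiko.
Kaede is living and takes 1/15.
Ryo is living and takes 1/15.
Reiko predeceased; the 1/15 allotted to Reiko's branch passes to Reiko's issue by representation.
The 1/15 is divided into 3 equal shares of 1/45 among Haruki, Kenji, Chiyo.
Haruki is living and takes 1/45.
Kenji is living and takes 1/45.
Chiyo is living and takes 1/45.
Junko predeceased; the 1/5 allotted to Junko's branch passes to Junko's issue by representation.
The 1/5 is divided into 2 equal shares of 1/10 among Noboru, Sachiko.
Noboru predeceased; the 1/10 allotted to Noboru's branch passes to Noboru's issue by representation.
The 1/10 is divided into 2 equal shares of 1/20 among Fumio, Midori.
Fumio is living and takes 1/20.
Midori is living and takes 1/20.
Sachiko is living and takes 1/10.
Hana predeceased; the 1/5 allotted to Hana's branch passes to Hana's issue by representation.
The 1/5 is divided into 4 equal shares of 1/20 among Yoshiko, Satoshi, Isamu, Takeshi.
Yoshiko is living and takes 1/20.
Satoshi is living and takes 1/20.
Isamu is living and takes 1/20.
Takeshi is living and takes 1/20.

Chiyo 1/45; Emiko 1/5; Fumio 1/20; Haruki 1/45; Isamu 1/20; Kaede 1/15; Kenji 1/45; Midori 1/20; Ryo 1/15; Sachiko 1/10; Satoshi 1/20; Takeshi 1/20; Umeko 1/5; Yoshiko 1/20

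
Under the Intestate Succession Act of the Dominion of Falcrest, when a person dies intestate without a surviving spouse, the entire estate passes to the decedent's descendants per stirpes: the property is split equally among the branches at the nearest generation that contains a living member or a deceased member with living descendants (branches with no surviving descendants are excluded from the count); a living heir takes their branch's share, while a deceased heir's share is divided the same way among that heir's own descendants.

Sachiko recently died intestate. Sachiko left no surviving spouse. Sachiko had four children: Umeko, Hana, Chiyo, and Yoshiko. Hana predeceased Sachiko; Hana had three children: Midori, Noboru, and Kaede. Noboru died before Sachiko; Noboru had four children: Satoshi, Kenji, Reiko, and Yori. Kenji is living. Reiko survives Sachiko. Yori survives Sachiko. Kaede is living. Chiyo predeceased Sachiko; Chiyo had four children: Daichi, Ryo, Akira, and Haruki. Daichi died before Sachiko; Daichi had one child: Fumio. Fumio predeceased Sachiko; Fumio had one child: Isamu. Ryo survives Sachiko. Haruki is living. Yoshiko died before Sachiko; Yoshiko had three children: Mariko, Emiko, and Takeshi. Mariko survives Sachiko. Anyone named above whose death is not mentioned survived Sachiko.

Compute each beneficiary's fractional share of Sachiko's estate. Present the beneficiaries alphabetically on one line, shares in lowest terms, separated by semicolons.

There is no surviving spouse, so the entire estate passes to Sachiko's descendants per stirpes.
The estate is divided into 4 equal shares of 1/4 among Umeko, Hana, Chiyo, Yoshiko.
Umeko is living and takes 1/4.
Hana predeceased; the 1/4 allotted to Hana's branch passes to Hana's issue by representation.
The 1/4 is divided into 3 equal shares of 1/12 among Midori, Noboru, Kaede.
Midori is living and takes 1/12.
Noboru predeceased; the 1/12 allotted to Noboru's branch passes to Noboru's issue by representation.
The 1/12 is divided into 4 equal shares of 1/48 among Satoshi, Kenji, Reiko, Yori.
Satoshi is living and takes 1/48.
Kenji is living and takes 1/48.
Reiko is living and takes 1/48.
Yori is living and takes 1/48.
Kaede is living and takes 1/12.
Chiyo predeceased; the 1/4 allotted to Chiyo's branch passes to Chiyo's issue by representation.
The 1/4 is divided into 4 equal shares of 1/16 among Daichi, Ryo, Akira, Haruki.
Daichi predeceased; the 1/16 allotted to Daichi's branch passes to Daichi's issue by representation.
Fumio's line is the sole branch at this level, so the full 1/16 passes to Fumio's issue by representation.
Isamu is the sole taker at this level and receives the full 1/16.
Ryo is living and takes 1/16.
Akira is living and takes 1/16.
Haruki is living and takes 1/16.
Yoshiko predeceased; the 1/4 allotted to Yoshiko's branch passes to Yoshiko's issue by representation.
The 1/4 is divided into 3 equal shares of 1/12 among Mariko, Emiko, Takeshi.
Mariko is living and takes 1/12.
Emiko is living and takes 1/12.
Takeshi is living and takes 1/12.

Akira 1/16; Emiko 1/12; Haruki 1/16; Isamu 1/16; Kaede 1/12; Kenji 1/48; Mariko 1/12; Midori 1/12; Reiko 1/48; Ryo 1/16; Satoshi 1/48; Takeshi 1/12; Umeko 1/4; Yori 1/48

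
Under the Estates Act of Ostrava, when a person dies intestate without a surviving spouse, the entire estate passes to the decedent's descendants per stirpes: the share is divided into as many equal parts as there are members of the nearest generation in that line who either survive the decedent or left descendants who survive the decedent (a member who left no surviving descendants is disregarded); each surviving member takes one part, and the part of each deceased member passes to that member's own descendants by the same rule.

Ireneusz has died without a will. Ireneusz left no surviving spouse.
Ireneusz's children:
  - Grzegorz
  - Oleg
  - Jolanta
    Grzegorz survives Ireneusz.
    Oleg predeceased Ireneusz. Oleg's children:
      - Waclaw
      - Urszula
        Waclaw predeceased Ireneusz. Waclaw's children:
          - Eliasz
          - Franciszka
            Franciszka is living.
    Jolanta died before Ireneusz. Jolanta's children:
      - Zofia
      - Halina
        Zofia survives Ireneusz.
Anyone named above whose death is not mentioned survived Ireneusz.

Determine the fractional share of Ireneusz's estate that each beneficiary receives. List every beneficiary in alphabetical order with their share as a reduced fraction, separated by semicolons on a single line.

There is no surviving spouse, so the entire estate passes to Ireneusz's descendants per stirpes.
The estate is divided into 3 equal shares of 1/3 among Grzegorz, Oleg, Jolanta.
Grzegorz is living and takes 1/3.
Oleg predeceased; the 1/3 allotted to Oleg's branch passes to Oleg's issue by representation.
The 1/3 is divided into 2 equal shares of 1/6 among Waclaw, Urszula.
Waclaw predeceased; the 1/6 allotted to Waclaw's branch passes to Waclaw's issue by representation.
The 1/6 is divided into 2 equal shares of 1/12 among Eliasz, Franciszka.
Eliasz is living and takes 1/12.
Franciszka is living and takes 1/12.
Urszula is living and takes 1/6.
Jolanta predeceased; the 1/3 allotted to Jolanta's branch passes to Jolanta's issue by representation.
The 1/3 is divided into 2 equal shares of 1/6 among Zofia, Halina.
Zofia is living and takes 1/6.
Halina is living and takes 1/6.

Eliasz 1/12; Franciszka 1/12; Grzegorz 1/3; Halina 1/6; Urszula 1/6; Zofia 1/6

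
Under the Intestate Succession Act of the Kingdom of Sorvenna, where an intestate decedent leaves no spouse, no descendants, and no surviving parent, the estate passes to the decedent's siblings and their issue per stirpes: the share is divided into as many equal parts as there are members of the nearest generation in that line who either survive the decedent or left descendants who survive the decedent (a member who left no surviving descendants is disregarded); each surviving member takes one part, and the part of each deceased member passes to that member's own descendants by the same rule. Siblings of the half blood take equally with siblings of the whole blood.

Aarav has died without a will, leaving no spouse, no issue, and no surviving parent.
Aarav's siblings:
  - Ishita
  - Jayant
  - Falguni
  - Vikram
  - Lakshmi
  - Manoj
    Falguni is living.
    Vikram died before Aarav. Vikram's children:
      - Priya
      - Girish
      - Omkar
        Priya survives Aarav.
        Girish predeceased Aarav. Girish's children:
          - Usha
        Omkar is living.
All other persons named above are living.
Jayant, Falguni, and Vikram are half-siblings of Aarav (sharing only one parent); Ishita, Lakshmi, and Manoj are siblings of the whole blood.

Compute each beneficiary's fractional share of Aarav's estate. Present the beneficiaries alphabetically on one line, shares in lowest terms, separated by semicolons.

Falguni 1/6; Ishita 1/6; Jayant 1/6; Lakshmi 1/6; Manoj 1/6; Omkar 1/18; Priya 1/18; Usha 1/18

No spouse, descendants, or parent survives, so the estate passes to Aarav's siblings per stirpes.
Half-blood and whole-blood siblings take equally under the stated rule.
The estate is divided into 6 equal shares of 1/6 among Ishita, Jayant, Falguni, Vikram, Lakshmi, Manoj.
Ishita is living and takes 1/6.
Jayant is living and takes 1/6.
Falguni is living and takes 1/6.
Vikram predeceased; the 1/6 allotted to Vikram's branch passes to Vikram's issue by representation.
The 1/6 is divided into 3 equal shares of 1/18 among Priya, Girish, Omkar.
Priya is living and takes 1/18.
Girish predeceased; the 1/18 allotted to Girish's branch passes to Girish's issue by representation.
Usha is the sole taker at this level and receives the full 1/18.
Omkar is living and takes 1/18.
Lakshmi is living and takes 1/6.
Manoj is living and takes 1/6.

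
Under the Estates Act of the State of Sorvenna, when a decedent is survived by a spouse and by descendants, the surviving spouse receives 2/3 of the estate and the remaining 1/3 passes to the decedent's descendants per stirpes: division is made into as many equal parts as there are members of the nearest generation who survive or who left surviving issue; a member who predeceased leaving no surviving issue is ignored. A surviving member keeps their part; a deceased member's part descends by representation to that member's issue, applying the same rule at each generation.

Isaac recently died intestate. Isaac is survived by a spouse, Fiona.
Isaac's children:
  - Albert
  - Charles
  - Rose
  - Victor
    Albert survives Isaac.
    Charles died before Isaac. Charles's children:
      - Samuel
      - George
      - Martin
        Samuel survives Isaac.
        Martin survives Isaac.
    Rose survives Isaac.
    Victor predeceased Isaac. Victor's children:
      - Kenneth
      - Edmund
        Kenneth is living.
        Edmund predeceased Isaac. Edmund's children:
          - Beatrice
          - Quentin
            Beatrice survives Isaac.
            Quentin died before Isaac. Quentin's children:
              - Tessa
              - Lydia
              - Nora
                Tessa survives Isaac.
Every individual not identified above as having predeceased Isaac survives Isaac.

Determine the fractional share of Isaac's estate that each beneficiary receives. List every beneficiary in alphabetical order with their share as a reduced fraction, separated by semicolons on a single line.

Fiona, as surviving spouse, takes 2/3.
The remaining 1/3 passes to Isaac's descendants per stirpes.
The 1/3 is divided into 4 equal shares of 1/12 among Albert, Charles, Rose, Victor.
Albert is living and takes 1/12.
Charles predeceased; the 1/12 allotted to Charles's branch passes to Charles's issue by representation.
The 1/12 is divided into 3 equal shares of 1/36 among Samuel, George, Martin.
Samuel is living and takes 1/36.
George is living and takes 1/36.
Martin is living and takes 1/36.
Rose is living and takes 1/12.
Victor predeceased; the 1/12 allotted to Victor's branch passes to Victor's issue by representation.
The 1/12 is divided into 2 equal shares of 1/24 among Kenneth, Edmund.
Kenneth is living and takes 1/24.
Edmund predeceased; the 1/24 allotted to Edmund's branch passes to Edmund's issue by representation.
The 1/24 is divided into 2 equal shares of 1/48 among Beatrice, Quentin.
Beatrice is living and takes 1/48.
Quentin predeceased; the 1/48 allotted to Quentin's branch passes to Quentin's issue by representation.
The 1/48 is divided into 3 equal shares of 1/144 among Tessa, Lydia, Nora.
Tessa is living and takes 1/144.
Lydia is living and takes 1/144.
Nora is living and takes 1/144.

Albert 1/12; Beatrice 1/48; Fiona 2/3; George 1/36; Kenneth 1/24; Lydia 1/144; Martin 1/36; Nora 1/144; Rose 1/12; Samuel 1/36; Tessa 1/144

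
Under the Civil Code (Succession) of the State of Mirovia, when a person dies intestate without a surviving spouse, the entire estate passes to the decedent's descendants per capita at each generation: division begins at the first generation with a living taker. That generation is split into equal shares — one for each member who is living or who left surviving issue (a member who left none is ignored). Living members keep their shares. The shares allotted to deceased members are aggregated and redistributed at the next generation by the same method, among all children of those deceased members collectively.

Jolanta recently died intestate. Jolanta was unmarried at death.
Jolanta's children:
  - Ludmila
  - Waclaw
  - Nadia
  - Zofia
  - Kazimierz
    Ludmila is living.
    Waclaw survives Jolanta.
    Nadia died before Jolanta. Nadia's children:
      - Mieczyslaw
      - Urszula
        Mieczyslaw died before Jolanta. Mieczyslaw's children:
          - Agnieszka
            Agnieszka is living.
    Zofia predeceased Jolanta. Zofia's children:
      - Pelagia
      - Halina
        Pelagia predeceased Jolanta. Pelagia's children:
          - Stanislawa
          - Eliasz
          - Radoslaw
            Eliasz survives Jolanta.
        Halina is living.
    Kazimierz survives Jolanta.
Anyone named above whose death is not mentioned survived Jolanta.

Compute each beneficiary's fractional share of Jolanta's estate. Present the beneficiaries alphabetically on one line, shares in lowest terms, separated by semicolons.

Agnieszka 1/20; Eliasz 1/20; Halina 1/10; Kazimierz 1/5; Ludmila 1/5; Radoslaw 1/20; Stanislawa 1/20; Urszula 1/10; Waclaw 1/5

There is no surviving spouse, so the entire estate passes to Jolanta's descendants per capita at each generation.
At generation 1 (Ludmila, Waclaw, Nadia, Zofia, Kazimierz) there are 5 shares of (1)/5 = 1/5 each.
Living: Ludmila, Waclaw, and Kazimierz — each takes 1/5.
Deceased: Nadia and Zofia. Their combined 2/5 is pooled and carried to generation 2.
At generation 2 (Mieczyslaw, Urszula, Pelagia, Halina) there are 4 shares of (2/5)/4 = 1/10 each.
Living: Urszula and Halina — each takes 1/10.
Deceased: Mieczyslaw and Pelagia. Their combined 1/5 is pooled and carried to generation 3.
At generation 3 (Agnieszka, Stanislawa, Eliasz, Radoslaw) there are 4 shares of (1/5)/4 = 1/20 each.
Living: Agnieszka, Stanislawa, Eliasz, and Radoslaw — each takes 1/20.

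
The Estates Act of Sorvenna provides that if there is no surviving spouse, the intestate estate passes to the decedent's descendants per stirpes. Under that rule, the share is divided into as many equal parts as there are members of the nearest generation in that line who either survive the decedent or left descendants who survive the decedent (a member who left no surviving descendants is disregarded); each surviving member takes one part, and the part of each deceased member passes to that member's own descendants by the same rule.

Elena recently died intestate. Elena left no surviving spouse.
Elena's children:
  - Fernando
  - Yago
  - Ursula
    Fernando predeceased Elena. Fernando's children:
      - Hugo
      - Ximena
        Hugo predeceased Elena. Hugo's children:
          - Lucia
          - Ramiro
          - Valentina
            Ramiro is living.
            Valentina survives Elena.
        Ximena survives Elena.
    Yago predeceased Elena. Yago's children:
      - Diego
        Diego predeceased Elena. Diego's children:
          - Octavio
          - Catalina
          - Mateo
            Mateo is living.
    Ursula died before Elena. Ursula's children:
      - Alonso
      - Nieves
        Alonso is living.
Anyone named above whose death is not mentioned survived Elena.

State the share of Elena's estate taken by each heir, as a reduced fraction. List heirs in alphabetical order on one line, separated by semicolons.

There is no surviving spouse, so the entire estate passes to Elena's descendants per stirpes.
The estate is divided into 3 equal shares of 1/3 among Fernando, Yago, Ursula.
Fernando predeceased; the 1/3 allotted to Fernando's branch passes to Fernando's issue by representation.
The 1/3 is divided into 2 equal shares of 1/6 among Hugo, Ximena.
Hugo predeceased; the 1/6 allotted to Hugo's branch passes to Hugo's issue by representation.
The 1/6 is divided into 3 equal shares of 1/18 among Lucia, Ramiro, Valentina.
Lucia is living and takes 1/18.
Ramiro is living and takes 1/18.
Valentina is living and takes 1/18.
Ximena is living and takes 1/6.
Yago predeceased; the 1/3 allotted to Yago's branch passes to Yago's issue by representation.
Diego's line is the sole branch at this level, so the full 1/3 passes to Diego's issue by representation.
The 1/3 is divided into 3 equal shares of 1/9 among Octavio, Catalina, Mateo.
Octavio is living and takes 1/9.
Catalina is living and takes 1/9.
Mateo is living and takes 1/9.
Ursula predeceased; the 1/3 allotted to Ursula's branch passes to Ursula's issue by representation.
The 1/3 is divided into 2 equal shares of 1/6 among Alonso, Nieves.
Alonso is living and takes 1/6.
Nieves is living and takes 1/6.

Alonso 1/6; Catalina 1/9; Lucia 1/18; Mateo 1/9; Nieves 1/6; Octavio 1/9; Ramiro 1/18; Valentina 1/18; Ximena 1/6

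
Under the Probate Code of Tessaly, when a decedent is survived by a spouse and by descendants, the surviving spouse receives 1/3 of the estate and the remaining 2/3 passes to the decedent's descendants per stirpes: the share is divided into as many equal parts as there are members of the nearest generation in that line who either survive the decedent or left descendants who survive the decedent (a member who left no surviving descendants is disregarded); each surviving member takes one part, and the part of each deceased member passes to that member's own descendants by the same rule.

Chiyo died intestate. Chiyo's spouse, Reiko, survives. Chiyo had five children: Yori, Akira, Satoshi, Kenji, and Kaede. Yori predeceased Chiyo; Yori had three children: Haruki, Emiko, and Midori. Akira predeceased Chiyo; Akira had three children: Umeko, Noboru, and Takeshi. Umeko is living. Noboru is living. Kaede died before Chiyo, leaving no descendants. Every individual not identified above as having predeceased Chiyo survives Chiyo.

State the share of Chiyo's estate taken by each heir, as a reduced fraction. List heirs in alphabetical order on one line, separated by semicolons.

Reiko, as surviving spouse, takes 1/3.
The remaining 2/3 passes to Chiyo's descendants per stirpes.
Kaede left no surviving issue, so that branch lapses and is disregarded.
The 2/3 is divided into 4 equal shares of 1/6 among Yori, Akira, Satoshi, Kenji.
Yori predeceased; the 1/6 allotted to Yori's branch passes to Yori's issue by representation.
The 1/6 is divided into 3 equal shares of 1/18 among Haruki, Emiko, Midori.
Haruki is living and takes 1/18.
Emiko is living and takes 1/18.
Midori is living and takes 1/18.
Akira predeceased; the 1/6 allotted to Akira's branch passes to Akira's issue by representation.
The 1/6 is divided into 3 equal shares of 1/18 among Umeko, Noboru, Takeshi.
Umeko is living and takes 1/18.
Noboru is living and takes 1/18.
Takeshi is living and takes 1/18.
Satoshi is living and takes 1/6.
Kenji is living and takes 1/6.

Emiko 1/18; Haruki 1/18; Kenji 1/6; Midori 1/18; Noboru 1/18; Reiko 1/3; Satoshi 1/6; Takeshi 1/18; Umeko 1/18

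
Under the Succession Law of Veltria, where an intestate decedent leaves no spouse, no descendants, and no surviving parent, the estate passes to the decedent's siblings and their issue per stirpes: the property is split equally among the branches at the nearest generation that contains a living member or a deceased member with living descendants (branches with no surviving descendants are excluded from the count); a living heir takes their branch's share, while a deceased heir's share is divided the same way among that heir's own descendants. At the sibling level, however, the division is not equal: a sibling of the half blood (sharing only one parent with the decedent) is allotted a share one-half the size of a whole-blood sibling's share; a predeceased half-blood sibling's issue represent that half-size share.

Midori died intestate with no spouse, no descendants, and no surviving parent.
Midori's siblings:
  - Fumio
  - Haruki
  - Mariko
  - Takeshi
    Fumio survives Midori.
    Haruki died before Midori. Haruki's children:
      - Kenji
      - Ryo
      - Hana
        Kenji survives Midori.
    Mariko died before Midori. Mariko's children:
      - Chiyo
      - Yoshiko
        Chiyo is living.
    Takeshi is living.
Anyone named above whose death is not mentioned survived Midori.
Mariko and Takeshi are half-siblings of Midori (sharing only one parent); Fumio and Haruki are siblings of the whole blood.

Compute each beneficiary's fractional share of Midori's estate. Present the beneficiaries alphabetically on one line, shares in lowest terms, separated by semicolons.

Chiyo 1/12; Fumio 1/3; Hana 1/9; Kenji 1/9; Ryo 1/9; Takeshi 1/6; Yoshiko 1/12

No spouse, descendants, or parent survives, so the estate passes to Midori's siblings per stirpes.
Half-blood siblings count for one-half the weight of whole-blood siblings at the initial division.
Dividing 1 in proportion to weights (total weight 3): Fumio (weight 1) → 1/3; Haruki (weight 1) → 1/3; Mariko (weight 1/2) → 1/6; Takeshi (weight 1/2) → 1/6.
Fumio is living and takes 1/3.
Haruki predeceased; the 1/3 allotted to Haruki's branch passes to Haruki's issue by representation.
The 1/3 is divided into 3 equal shares of 1/9 among Kenji, Ryo, Hana.
Kenji is living and takes 1/9.
Ryo is living and takes 1/9.
Hana is living and takes 1/9.
Mariko predeceased; the 1/6 allotted to Mariko's branch passes to Mariko's issue by representation.
The 1/6 is divided into 2 equal shares of 1/12 among Chiyo, Yoshiko.
Chiyo is living and takes 1/12.
Yoshiko is living and takes 1/12.
Takeshi is living and takes 1/6.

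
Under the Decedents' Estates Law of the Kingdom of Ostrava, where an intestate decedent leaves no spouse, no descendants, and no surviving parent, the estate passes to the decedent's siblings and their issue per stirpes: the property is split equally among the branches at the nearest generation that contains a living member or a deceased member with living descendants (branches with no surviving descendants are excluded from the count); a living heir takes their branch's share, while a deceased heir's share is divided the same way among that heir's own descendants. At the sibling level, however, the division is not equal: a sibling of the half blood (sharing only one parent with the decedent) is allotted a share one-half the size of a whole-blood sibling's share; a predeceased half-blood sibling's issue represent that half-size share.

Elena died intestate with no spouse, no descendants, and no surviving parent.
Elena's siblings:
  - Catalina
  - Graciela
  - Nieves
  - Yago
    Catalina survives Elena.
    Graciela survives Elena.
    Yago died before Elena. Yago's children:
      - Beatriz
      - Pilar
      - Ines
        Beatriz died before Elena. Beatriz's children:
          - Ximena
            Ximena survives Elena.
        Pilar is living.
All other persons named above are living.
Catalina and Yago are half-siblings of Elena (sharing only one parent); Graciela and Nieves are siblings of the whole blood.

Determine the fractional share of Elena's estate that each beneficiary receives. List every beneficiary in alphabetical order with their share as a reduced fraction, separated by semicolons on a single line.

No spouse, descendants, or parent survives, so the estate passes to Elena's siblings per stirpes.
Half-blood siblings count for one-half the weight of whole-blood siblings at the initial division.
Dividing 1 in proportion to weights (total weight 3): Catalina (weight 1/2) → 1/6; Graciela (weight 1) → 1/3; Nieves (weight 1) → 1/3; Yago (weight 1/2) → 1/6.
Catalina is living and takes 1/6.
Graciela is living and takes 1/3.
Nieves is living and takes 1/3.
Yago predeceased; the 1/6 allotted to Yago's branch passes to Yago's issue by representation.
The 1/6 is divided into 3 equal shares of 1/18 among Beatriz, Pilar, Ines.
Beatriz predeceased; the 1/18 allotted to Beatriz's branch passes to Beatriz's issue by representation.
Ximena is the sole taker at this level and receives the full 1/18.
Pilar is living and takes 1/18.
Ines is living and takes 1/18.

Catalina 1/6; Graciela 1/3; Ines 1/18; Nieves 1/3; Pilar 1/18; Ximena 1/18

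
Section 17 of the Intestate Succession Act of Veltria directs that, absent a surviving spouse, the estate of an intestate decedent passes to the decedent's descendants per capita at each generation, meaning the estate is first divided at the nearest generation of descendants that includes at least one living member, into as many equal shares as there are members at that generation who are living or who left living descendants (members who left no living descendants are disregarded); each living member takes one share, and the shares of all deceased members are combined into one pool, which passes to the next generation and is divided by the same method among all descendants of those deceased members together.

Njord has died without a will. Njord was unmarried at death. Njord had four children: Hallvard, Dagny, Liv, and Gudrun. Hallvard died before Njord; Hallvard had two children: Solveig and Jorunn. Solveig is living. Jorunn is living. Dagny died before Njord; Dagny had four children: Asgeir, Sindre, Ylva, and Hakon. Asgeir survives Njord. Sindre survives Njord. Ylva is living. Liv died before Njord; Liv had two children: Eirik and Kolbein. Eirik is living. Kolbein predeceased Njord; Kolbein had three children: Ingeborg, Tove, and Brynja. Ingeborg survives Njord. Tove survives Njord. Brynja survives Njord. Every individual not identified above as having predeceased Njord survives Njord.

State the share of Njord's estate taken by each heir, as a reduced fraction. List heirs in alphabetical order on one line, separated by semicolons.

Asgeir 3/32; Brynja 1/32; Eirik 3/32; Gudrun 1/4; Hakon 3/32; Ingeborg 1/32; Jorunn 3/32; Sindre 3/32; Solveig 3/32; Tove 1/32; Ylva 3/32

There is no surviving spouse, so the entire estate passes to Njord's descendants per capita at each generation.
At generation 1 (Hallvard, Dagny, Liv, Gudrun) there are 4 shares of (1)/4 = 1/4 each.
Living: Gudrun — each takes 1/4.
Deceased: Hallvard, Dagny, and Liv. Their combined 3/4 is pooled and carried to generation 2.
At generation 2 (Solveig, Jorunn, Asgeir, Sindre, Ylva, Hakon, Eirik, Kolbein) there are 8 shares of (3/4)/8 = 3/32 each.
Living: Solveig, Jorunn, Asgeir, Sindre, Ylva, Hakon, and Eirik — each takes 3/32.
Deceased: Kolbein. That 3/32 share is carried to generation 3.
At generation 3 (Ingeborg, Tove, Brynja) there are 3 shares of (3/32)/3 = 1/32 each.
Living: Ingeborg, Tove, and Brynja — each takes 1/32.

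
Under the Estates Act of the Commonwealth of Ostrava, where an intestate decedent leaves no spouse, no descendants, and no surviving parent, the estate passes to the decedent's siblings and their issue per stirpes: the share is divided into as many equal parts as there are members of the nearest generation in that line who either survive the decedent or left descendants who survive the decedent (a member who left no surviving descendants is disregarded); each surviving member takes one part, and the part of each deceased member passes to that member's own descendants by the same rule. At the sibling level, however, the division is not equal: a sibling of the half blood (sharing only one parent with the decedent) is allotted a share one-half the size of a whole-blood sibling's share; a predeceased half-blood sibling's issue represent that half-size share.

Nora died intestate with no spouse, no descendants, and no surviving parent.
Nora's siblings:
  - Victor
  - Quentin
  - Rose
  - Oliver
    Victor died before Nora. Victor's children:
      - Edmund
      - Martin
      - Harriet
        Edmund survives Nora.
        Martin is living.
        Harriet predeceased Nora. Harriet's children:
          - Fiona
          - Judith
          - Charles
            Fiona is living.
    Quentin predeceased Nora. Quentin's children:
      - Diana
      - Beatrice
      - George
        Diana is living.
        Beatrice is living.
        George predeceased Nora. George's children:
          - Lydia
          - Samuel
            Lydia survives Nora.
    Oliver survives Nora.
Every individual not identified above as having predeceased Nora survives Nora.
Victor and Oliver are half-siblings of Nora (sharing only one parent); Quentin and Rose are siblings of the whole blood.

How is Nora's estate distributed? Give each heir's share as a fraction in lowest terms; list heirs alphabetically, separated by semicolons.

No spouse, descendants, or parent survives, so the estate passes to Nora's siblings per stirpes.
Half-blood siblings count for one-half the weight of whole-blood siblings at the initial division.
Dividing 1 in proportion to weights (total weight 3): Victor (weight 1/2) → 1/6; Quentin (weight 1) → 1/3; Rose (weight 1) → 1/3; Oliver (weight 1/2) → 1/6.
Victor predeceased; the 1/6 allotted to Victor's branch passes to Victor's issue by representation.
The 1/6 is divided into 3 equal shares of 1/18 among Edmund, Martin, Harriet.
Edmund is living and takes 1/18.
Martin is living and takes 1/18.
Harriet predeceased; the 1/18 allotted to Harriet's branch passes to Harriet's issue by representation.
The 1/18 is divided into 3 equal shares of 1/54 among Fiona, Judith, Charles.
Fiona is living and takes 1/54.
Judith is living and takes 1/54.
Charles is living and takes 1/54.
Quentin predeceased; the 1/3 allotted to Quentin's branch passes to Quentin's issue by representation.
The 1/3 is divided into 3 equal shares of 1/9 among Diana, Beatrice, George.
Diana is living and takes 1/9.
Beatrice is living and takes 1/9.
George predeceased; the 1/9 allotted to George's branch passes to George's issue by representation.
The 1/9 is divided into 2 equal shares of 1/18 among Lydia, Samuel.
Lydia is living and takes 1/18.
Samuel is living and takes 1/18.
Rose is living and takes 1/3.
Oliver is living and takes 1/6.

Beatrice 1/9; Charles 1/54; Diana 1/9; Edmund 1/18; Fiona 1/54; Judith 1/54; Lydia 1/18; Martin 1/18; Oliver 1/6; Rose 1/3; Samuel 1/18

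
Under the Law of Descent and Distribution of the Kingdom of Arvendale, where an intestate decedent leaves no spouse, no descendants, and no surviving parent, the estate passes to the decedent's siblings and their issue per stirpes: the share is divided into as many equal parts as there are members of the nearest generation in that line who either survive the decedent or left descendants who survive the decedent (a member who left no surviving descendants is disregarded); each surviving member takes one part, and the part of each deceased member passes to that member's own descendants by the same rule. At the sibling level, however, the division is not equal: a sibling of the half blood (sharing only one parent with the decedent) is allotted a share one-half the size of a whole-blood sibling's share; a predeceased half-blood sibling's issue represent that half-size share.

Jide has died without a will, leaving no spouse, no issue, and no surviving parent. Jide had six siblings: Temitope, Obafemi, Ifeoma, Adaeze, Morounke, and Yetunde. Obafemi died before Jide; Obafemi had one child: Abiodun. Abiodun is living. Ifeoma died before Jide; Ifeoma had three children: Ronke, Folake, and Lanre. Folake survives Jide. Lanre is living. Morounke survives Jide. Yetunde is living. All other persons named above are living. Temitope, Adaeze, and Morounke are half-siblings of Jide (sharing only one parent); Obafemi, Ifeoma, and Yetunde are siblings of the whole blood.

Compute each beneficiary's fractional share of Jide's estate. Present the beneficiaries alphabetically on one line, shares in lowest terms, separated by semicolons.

Abiodun 2/9; Adaeze 1/9; Folake 2/27; Lanre 2/27; Morounke 1/9; Ronke 2/27; Temitope 1/9; Yetunde 2/9

No spouse, descendants, or parent survives, so the estate passes to Jide's siblings per stirpes.
Half-blood siblings count for one-half the weight of whole-blood siblings at the initial division.
Dividing 1 in proportion to weights (total weight 9/2): Temitope (weight 1/2) → 1/9; Obafemi (weight 1) → 2/9; Ifeoma (weight 1) → 2/9; Adaeze (weight 1/2) → 1/9; Morounke (weight 1/2) → 1/9; Yetunde (weight 1) → 2/9.
Temitope is living and takes 1/9.
Obafemi predeceased; the 2/9 allotted to Obafemi's branch passes to Obafemi's issue by representation.
Abiodun is the sole taker at this level and receives the full 2/9.
Ifeoma predeceased; the 2/9 allotted to Ifeoma's branch passes to Ifeoma's issue by representation.
The 2/9 is divided into 3 equal shares of 2/27 among Ronke, Folake, Lanre.
Ronke is living and takes 2/27.
Folake is living and takes 2/27.
Lanre is living and takes 2/27.
Adaeze is living and takes 1/9.
Morounke is living and takes 1/9.
Yetunde is living and takes 2/9.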